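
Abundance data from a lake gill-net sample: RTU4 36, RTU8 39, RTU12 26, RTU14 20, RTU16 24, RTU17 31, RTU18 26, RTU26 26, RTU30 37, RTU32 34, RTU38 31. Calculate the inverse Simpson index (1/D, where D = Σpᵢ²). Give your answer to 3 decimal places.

Total N = 36+39+26+20+24+31+26+26+37+34+31 = 330, so the proportions are 0.10909091, 0.11818182, 0.07878788, 0.06060606, 0.07272727, 0.09393939, 0.07878788, 0.07878788, 0.11212121, 0.1030303, 0.09393939 (working shown to 8 dp, full precision carried).
D = 0.10909091² + 0.11818182² + 0.07878788² + 0.06060606² + 0.07272727² + 0.09393939² + 0.07878788² + 0.07878788² + 0.11212121² + 0.1030303² + 0.09393939² = 0.01190083 + 0.01396694 + 0.00620753 + 0.00367309 + 0.00528926 + 0.00882461 + 0.00620753 + 0.00620753 + 0.01257117 + 0.01061524 + 0.00882461 = 0.09428834.
So 1/D = 10.60577, i.e. 10.606 to 3 decimal places.

10.606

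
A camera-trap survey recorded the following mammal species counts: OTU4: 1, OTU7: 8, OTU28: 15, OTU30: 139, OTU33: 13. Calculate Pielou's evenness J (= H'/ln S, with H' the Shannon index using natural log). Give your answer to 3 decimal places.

Total N = 1+8+15+139+13 = 176, so the proportions are 0.00568, 0.04545, 0.08523, 0.78977, 0.07386 (working shown to 5 dp, full precision carried).
H' = −Σ pᵢ ln pᵢ = −((-0.02938) + (-0.14050) + (-0.20987) + (-0.18639) + (-0.19245)) = 0.75859.
With S = 5 species, ln S = 1.60944, so J = 0.75859/1.60944 = 0.47134, i.e. 0.471 to 3 decimal places.

0.471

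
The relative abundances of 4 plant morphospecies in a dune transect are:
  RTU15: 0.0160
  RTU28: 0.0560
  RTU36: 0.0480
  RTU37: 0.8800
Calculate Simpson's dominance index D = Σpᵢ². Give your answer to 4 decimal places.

0.7801

D = 0.016² + 0.056² + 0.048² + 0.88² = 0.000256 + 0.003136 + 0.002304 + 0.774400 = 0.780096 (working shown to 6 dp, full precision carried).
To 4 decimal places, D = 0.7801.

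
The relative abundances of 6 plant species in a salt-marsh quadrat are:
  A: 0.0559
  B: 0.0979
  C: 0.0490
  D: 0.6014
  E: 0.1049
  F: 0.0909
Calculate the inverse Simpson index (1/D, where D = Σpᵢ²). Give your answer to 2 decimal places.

2.52

D = 0.0559² + 0.0979² + 0.049² + 0.6014² + 0.1049² + 0.0909² = 0.00312 + 0.00958 + 0.00240 + 0.36168 + 0.01100 + 0.00826 = 0.39606 (working shown to 5 dp, full precision carried).
So 1/D = 2.5249, i.e. 2.52 to 2 decimal places.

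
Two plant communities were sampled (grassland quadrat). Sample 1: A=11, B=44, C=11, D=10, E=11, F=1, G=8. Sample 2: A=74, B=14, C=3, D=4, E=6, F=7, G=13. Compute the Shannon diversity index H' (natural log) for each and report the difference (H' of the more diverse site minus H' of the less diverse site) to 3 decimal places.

Sample 1: N=96, proportions 0.114583, 0.458333, 0.114583, 0.104167, 0.114583, 0.010417, 0.083333, giving H' = 1.592512 (working shown to 6 dp, full precision carried).
Sample 2: N=121, proportions 0.61157, 0.115702, 0.024793, 0.033058, 0.049587, 0.057851, 0.107438, giving H' = 1.308147.
Difference = |1.592512 − 1.308147| = 0.284365, i.e. 0.284 to 3 decimal places.

0.284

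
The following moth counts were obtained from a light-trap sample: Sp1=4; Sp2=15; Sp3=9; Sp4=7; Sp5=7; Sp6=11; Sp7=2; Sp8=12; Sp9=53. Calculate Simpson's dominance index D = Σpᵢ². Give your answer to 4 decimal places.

0.2429

Total N = 4+15+9+7+7+11+2+12+53 = 120, so the proportions are 0.033333, 0.125, 0.075, 0.058333, 0.058333, 0.091667, 0.016667, 0.1, 0.441667 (working shown to 6 dp, full precision carried).
D = 0.033333² + 0.125² + 0.075² + 0.058333² + 0.058333² + 0.091667² + 0.016667² + 0.1² + 0.441667² = 0.001111 + 0.015625 + 0.005625 + 0.003403 + 0.003403 + 0.008403 + 0.000278 + 0.010000 + 0.195069 = 0.242917.
To 4 decimal places, D = 0.2429.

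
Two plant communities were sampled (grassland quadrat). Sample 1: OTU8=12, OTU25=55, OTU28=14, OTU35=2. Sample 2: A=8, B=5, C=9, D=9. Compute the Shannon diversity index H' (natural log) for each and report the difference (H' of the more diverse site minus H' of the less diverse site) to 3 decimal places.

Sample 1: N=83, proportions 0.14458, 0.66265, 0.16867, 0.0241, giving H' = 0.94227 (working shown to 5 dp, full precision carried).
Sample 2: N=31, proportions 0.25806, 0.16129, 0.29032, 0.29032, giving H' = 1.36196.
Difference = |0.94227 − 1.36196| = 0.41969, i.e. 0.420 to 3 decimal places.

0.420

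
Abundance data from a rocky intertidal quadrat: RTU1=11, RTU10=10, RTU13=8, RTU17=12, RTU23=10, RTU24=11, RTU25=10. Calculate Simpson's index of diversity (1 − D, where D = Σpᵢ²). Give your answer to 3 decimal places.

Total N = 11+10+8+12+10+11+10 = 72, so the proportions are 0.15278, 0.13889, 0.11111, 0.16667, 0.13889, 0.15278, 0.13889 (working shown to 5 dp, full precision carried).
D = 0.15278² + 0.13889² + 0.11111² + 0.16667² + 0.13889² + 0.15278² + 0.13889² = 0.02334 + 0.01929 + 0.01235 + 0.02778 + 0.01929 + 0.02334 + 0.01929 = 0.14468.
So 1 − D = 0.85532, i.e. 0.855 to 3 decimal places.

0.855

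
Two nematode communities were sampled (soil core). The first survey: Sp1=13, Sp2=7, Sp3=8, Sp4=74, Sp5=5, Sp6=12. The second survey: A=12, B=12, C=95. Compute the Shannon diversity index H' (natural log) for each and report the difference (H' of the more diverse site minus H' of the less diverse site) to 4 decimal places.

The first survey: N=119, proportions 0.109244, 0.058824, 0.067227, 0.621849, 0.042017, 0.10084, giving H' = 1.249980 (working shown to 6 dp, full precision carried).
The second survey: N=119, proportions 0.10084, 0.10084, 0.798319, giving H' = 0.642518.
Difference = |1.249980 − 0.642518| = 0.607462, i.e. 0.6075 to 4 decimal places.

0.6075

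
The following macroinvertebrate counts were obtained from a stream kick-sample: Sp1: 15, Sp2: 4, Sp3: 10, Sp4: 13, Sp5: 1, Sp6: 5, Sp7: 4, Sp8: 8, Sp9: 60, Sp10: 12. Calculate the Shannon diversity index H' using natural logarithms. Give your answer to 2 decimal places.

Total N = 15+4+10+13+1+5+4+8+60+12 = 132, so the proportions are 0.1136, 0.0303, 0.0758, 0.0985, 0.0076, 0.0379, 0.0303, 0.0606, 0.4545, 0.0909 (working shown to 4 dp, full precision carried).
Each pᵢ ln pᵢ term: 0.1136×(-2.1748)=-0.2471, 0.0303×(-3.4965)=-0.1060, 0.0758×(-2.5802)=-0.1955, 0.0985×(-2.3179)=-0.2283, 0.0076×(-4.8828)=-0.0370, 0.0379×(-3.2734)=-0.1240, 0.0303×(-3.4965)=-0.1060, 0.0606×(-2.8034)=-0.1699, 0.4545×(-0.7885)=-0.3584, 0.0909×(-2.3979)=-0.2180.
Sum = -1.7900, so H' = 1.79.

1.79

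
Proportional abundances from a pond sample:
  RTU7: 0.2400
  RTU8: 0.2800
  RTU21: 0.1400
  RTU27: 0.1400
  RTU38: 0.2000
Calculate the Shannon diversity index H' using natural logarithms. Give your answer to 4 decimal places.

1.5713

Each pᵢ ln pᵢ term (working shown to 6 dp, full precision carried): 0.24×(-1.427116)=-0.342508, 0.28×(-1.272966)=-0.356430, 0.14×(-1.966113)=-0.275256, 0.14×(-1.966113)=-0.275256, 0.2×(-1.609438)=-0.321888.
Sum = -1.571337, so H' = 1.5713.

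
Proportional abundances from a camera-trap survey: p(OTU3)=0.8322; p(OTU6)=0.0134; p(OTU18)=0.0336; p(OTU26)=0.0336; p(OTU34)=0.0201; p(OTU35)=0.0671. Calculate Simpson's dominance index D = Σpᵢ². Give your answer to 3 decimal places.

0.700

D = 0.8322² + 0.0134² + 0.0336² + 0.0336² + 0.0201² + 0.0671² = 0.69256 + 0.00018 + 0.00113 + 0.00113 + 0.00040 + 0.00450 = 0.69990 (working shown to 5 dp, full precision carried).
To 3 decimal places, D = 0.700.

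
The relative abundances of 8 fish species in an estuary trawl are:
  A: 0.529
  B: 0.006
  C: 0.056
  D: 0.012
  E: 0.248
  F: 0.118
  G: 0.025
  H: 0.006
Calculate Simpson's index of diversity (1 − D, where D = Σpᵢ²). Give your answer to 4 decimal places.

0.6408

D = 0.529² + 0.006² + 0.056² + 0.012² + 0.248² + 0.118² + 0.025² + 0.006² = 0.279841 + 0.000036 + 0.003136 + 0.000144 + 0.061504 + 0.013924 + 0.000625 + 0.000036 = 0.359246 (working shown to 6 dp, full precision carried).
So 1 − D = 0.640754, i.e. 0.6408 to 4 decimal places.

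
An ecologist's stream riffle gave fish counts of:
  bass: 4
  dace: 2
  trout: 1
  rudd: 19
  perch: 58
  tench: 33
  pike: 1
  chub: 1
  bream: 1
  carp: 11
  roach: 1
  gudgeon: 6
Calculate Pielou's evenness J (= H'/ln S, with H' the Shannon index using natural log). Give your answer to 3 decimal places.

Total N = 4+2+1+19+58+33+1+1+1+11+1+6 = 138, so the proportions are 0.02899, 0.01449, 0.00725, 0.13768, 0.42029, 0.23913, 0.00725, 0.00725, 0.00725, 0.07971, 0.00725, 0.04348 (working shown to 5 dp, full precision carried).
H' = −Σ pᵢ ln pᵢ = −((-0.10264) + (-0.06136) + (-0.03570) + (-0.27300) + (-0.36431) + (-0.34213) + (-0.03570) + (-0.03570) + (-0.03570) + (-0.20162) + (-0.03570) + (-0.13633)) = 1.65991.
With S = 12 species, ln S = 2.48491, so J = 1.65991/2.48491 = 0.66800, i.e. 0.668 to 3 decimal places.

0.668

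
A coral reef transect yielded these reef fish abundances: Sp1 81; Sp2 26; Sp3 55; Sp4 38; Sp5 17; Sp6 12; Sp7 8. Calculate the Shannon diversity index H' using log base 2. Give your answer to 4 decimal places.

Total N = 81+26+55+38+17+12+8 = 237, so the proportions are 0.341772, 0.109705, 0.232068, 0.160338, 0.07173, 0.050633, 0.033755 (working shown to 6 dp, full precision carried).
Each pᵢ log₂ pᵢ term: 0.341772×(-1.548893)=-0.529369, 0.109705×(-3.188304)=-0.349772, 0.232068×(-2.107384)=-0.489055, 0.160338×(-2.640816)=-0.423422, 0.07173×(-3.801280)=-0.272666, 0.050633×(-4.303781)=-0.217913, 0.033755×(-4.888743)=-0.165021.
Sum = -2.447217, so H' = 2.4472.

2.4472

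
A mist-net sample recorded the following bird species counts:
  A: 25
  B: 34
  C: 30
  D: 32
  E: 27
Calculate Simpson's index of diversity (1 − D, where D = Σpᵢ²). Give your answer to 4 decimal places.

0.7976

Total N = 25+34+30+32+27 = 148, so the proportions are 0.168919, 0.22973, 0.202703, 0.216216, 0.182432 (working shown to 6 dp, full precision carried).
D = 0.168919² + 0.22973² + 0.202703² + 0.216216² + 0.182432² = 0.028534 + 0.052776 + 0.041088 + 0.046749 + 0.033282 = 0.202429.
So 1 − D = 0.797571, i.e. 0.7976 to 4 decimal places.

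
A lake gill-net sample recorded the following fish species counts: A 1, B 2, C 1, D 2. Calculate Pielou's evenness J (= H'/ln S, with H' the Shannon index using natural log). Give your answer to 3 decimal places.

Total N = 1+2+1+2 = 6, so the proportions are 0.16667, 0.33333, 0.16667, 0.33333 (working shown to 5 dp, full precision carried).
H' = −Σ pᵢ ln pᵢ = −((-0.29863) + (-0.36620) + (-0.29863) + (-0.36620)) = 1.32966.
With S = 4 species, ln S = 1.38629, so J = 1.32966/1.38629 = 0.95915, i.e. 0.959 to 3 decimal places.

0.959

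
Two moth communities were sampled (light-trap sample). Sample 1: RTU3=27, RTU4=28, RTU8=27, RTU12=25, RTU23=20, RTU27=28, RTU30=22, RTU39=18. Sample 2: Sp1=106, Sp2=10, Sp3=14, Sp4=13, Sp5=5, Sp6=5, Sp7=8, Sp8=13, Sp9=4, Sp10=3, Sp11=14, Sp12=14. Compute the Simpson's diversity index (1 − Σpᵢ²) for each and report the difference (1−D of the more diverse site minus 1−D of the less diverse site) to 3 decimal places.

0.156

Sample 1: N=195, proportions 0.138462, 0.14359, 0.138462, 0.128205, 0.102564, 0.14359, 0.112821, 0.092308, giving 1−D = 0.872216 (working shown to 6 dp, full precision carried).
Sample 2: N=209, proportions 0.507177, 0.047847, 0.066986, 0.062201, 0.023923, 0.023923, 0.038278, 0.062201, 0.019139, 0.014354, 0.066986, 0.066986, giving 1−D = 0.716101.
Difference = |0.872216 − 0.716101| = 0.156115, i.e. 0.156 to 3 decimal places.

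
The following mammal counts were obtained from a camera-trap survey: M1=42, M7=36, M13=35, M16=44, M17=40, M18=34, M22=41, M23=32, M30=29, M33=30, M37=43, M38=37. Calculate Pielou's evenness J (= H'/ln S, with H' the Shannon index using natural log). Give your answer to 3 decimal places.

0.996

Total N = 42+36+35+44+40+34+41+32+29+30+43+37 = 443, so the proportions are 0.09481, 0.08126, 0.07901, 0.09932, 0.09029, 0.07675, 0.09255, 0.07223, 0.06546, 0.06772, 0.09707, 0.08352 (working shown to 5 dp, full precision carried).
H' = −Σ pᵢ ln pᵢ = −((-0.22336) + (-0.20398) + (-0.20054) + (-0.22937) + (-0.21713) + (-0.19703) + (-0.22027) + (-0.18982) + (-0.17847) + (-0.18233) + (-0.22639) + (-0.20735)) = 2.47604.
With S = 12 species, ln S = 2.48491, so J = 2.47604/2.48491 = 0.99643, i.e. 0.996 to 3 decimal places.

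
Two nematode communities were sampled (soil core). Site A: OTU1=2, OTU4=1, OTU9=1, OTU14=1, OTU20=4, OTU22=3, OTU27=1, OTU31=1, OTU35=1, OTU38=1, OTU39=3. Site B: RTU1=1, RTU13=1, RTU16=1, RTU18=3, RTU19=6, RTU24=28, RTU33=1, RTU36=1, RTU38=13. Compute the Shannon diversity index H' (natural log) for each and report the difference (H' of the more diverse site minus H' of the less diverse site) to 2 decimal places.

0.78

Site A: N=19, proportions 0.1053, 0.0526, 0.0526, 0.0526, 0.2105, 0.1579, 0.0526, 0.0526, 0.0526, 0.0526, 0.1579, giving H' = 2.2327 (working shown to 4 dp, full precision carried).
Site B: N=55, proportions 0.0182, 0.0182, 0.0182, 0.0545, 0.1091, 0.5091, 0.0182, 0.0182, 0.2364, giving H' = 1.4493.
Difference = |2.2327 − 1.4493| = 0.7834, i.e. 0.78 to 2 decimal places.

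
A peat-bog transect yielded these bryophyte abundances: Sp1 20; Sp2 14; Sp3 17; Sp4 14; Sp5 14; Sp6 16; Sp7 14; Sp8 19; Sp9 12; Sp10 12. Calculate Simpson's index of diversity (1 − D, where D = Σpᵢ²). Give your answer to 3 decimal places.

Total N = 20+14+17+14+14+16+14+19+12+12 = 152, so the proportions are 0.13158, 0.09211, 0.11184, 0.09211, 0.09211, 0.10526, 0.09211, 0.125, 0.07895, 0.07895 (working shown to 5 dp, full precision carried).
D = 0.13158² + 0.09211² + 0.11184² + 0.09211² + 0.09211² + 0.10526² + 0.09211² + 0.125² + 0.07895² + 0.07895² = 0.01731 + 0.00848 + 0.01251 + 0.00848 + 0.00848 + 0.01108 + 0.00848 + 0.01562 + 0.00623 + 0.00623 = 0.10293.
So 1 − D = 0.89707, i.e. 0.897 to 3 decimal places.

0.897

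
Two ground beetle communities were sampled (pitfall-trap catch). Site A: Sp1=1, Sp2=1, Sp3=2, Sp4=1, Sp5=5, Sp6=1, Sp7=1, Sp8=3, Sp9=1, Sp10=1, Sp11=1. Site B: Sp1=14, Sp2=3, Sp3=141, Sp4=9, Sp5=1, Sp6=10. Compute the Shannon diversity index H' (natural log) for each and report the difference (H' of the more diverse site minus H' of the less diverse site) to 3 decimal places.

Site A: N=18, proportions 0.05556, 0.05556, 0.11111, 0.05556, 0.27778, 0.05556, 0.05556, 0.16667, 0.05556, 0.05556, 0.05556, giving H' = 2.18319 (working shown to 5 dp, full precision carried).
Site B: N=178, proportions 0.07865, 0.01685, 0.79213, 0.05056, 0.00562, 0.05618, giving H' = 0.79516.
Difference = |2.18319 − 0.79516| = 1.38803, i.e. 1.388 to 3 decimal places.

1.388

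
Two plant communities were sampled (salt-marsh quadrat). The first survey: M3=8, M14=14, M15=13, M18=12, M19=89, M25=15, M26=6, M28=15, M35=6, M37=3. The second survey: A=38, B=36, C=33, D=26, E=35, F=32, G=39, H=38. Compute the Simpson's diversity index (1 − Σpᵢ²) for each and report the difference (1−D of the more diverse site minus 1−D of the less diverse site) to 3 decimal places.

0.149

The first survey: N=181, proportions 0.0442, 0.07735, 0.07182, 0.0663, 0.49171, 0.08287, 0.03315, 0.08287, 0.03315, 0.01657, giving 1−D = 0.72452 (working shown to 5 dp, full precision carried).
The second survey: N=277, proportions 0.13718, 0.12996, 0.11913, 0.09386, 0.12635, 0.11552, 0.14079, 0.13718, giving 1−D = 0.87333.
Difference = |0.72452 − 0.87333| = 0.14881, i.e. 0.149 to 3 decimal places.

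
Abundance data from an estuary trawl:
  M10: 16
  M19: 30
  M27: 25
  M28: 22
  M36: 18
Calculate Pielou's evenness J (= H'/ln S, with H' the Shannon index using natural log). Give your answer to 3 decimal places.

0.984

Total N = 16+30+25+22+18 = 111, so the proportions are 0.14414, 0.27027, 0.22523, 0.1982, 0.16216 (working shown to 5 dp, full precision carried).
H' = −Σ pᵢ ln pᵢ = −((-0.27920) + (-0.35360) + (-0.33573) + (-0.32078) + (-0.29500)) = 1.58432.
With S = 5 species, ln S = 1.60944, so J = 1.58432/1.60944 = 0.98439, i.e. 0.984 to 3 decimal places.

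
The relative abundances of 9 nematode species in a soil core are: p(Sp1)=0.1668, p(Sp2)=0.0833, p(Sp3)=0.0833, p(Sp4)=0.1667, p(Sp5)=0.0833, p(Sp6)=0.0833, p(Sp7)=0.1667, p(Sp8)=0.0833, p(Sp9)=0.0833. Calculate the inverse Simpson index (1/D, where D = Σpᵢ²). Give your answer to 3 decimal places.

D = 0.1668² + 0.0833² + 0.0833² + 0.1667² + 0.0833² + 0.0833² + 0.1667² + 0.0833² + 0.0833² = 0.0278222 + 0.0069389 + 0.0069389 + 0.0277889 + 0.0069389 + 0.0069389 + 0.0277889 + 0.0069389 + 0.0069389 = 0.1250334 (working shown to 7 dp, full precision carried).
So 1/D = 7.99787, i.e. 7.998 to 3 decimal places.

7.998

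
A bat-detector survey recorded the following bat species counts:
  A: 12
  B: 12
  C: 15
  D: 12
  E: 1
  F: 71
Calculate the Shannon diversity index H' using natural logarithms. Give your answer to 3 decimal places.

Total N = 12+12+15+12+1+71 = 123, so the proportions are 0.09756, 0.09756, 0.12195, 0.09756, 0.00813, 0.57724 (working shown to 5 dp, full precision carried).
Each pᵢ ln pᵢ term: 0.09756×(-2.32728)=-0.22705, 0.09756×(-2.32728)=-0.22705, 0.12195×(-2.10413)=-0.25660, 0.09756×(-2.32728)=-0.22705, 0.00813×(-4.81218)=-0.03912, 0.57724×(-0.54950)=-0.31719.
Sum = -1.29407, so H' = 1.294.

1.294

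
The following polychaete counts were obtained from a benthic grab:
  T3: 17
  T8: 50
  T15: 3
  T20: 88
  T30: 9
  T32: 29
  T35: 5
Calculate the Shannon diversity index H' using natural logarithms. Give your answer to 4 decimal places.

1.4897

Total N = 17+50+3+88+9+29+5 = 201, so the proportions are 0.084577, 0.248756, 0.014925, 0.437811, 0.044776, 0.144279, 0.024876 (working shown to 6 dp, full precision carried).
Each pᵢ ln pᵢ term: 0.084577×(-2.470092)=-0.208913, 0.248756×(-1.391282)=-0.346090, 0.014925×(-4.204693)=-0.062757, 0.437811×(-0.825968)=-0.361618, 0.044776×(-3.106080)=-0.139078, 0.144279×(-1.936009)=-0.279325, 0.024876×(-3.693867)=-0.091887.
Sum = -1.489668, so H' = 1.4897.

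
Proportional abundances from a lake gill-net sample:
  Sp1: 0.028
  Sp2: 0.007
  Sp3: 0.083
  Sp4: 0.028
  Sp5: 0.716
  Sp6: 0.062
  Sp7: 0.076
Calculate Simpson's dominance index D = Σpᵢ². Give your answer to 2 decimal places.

D = 0.028² + 0.007² + 0.083² + 0.028² + 0.716² + 0.062² + 0.076² = 0.0008 + 0.0000 + 0.0069 + 0.0008 + 0.5127 + 0.0038 + 0.0058 = 0.5308 (working shown to 4 dp, full precision carried).
To 2 decimal places, D = 0.53.

0.53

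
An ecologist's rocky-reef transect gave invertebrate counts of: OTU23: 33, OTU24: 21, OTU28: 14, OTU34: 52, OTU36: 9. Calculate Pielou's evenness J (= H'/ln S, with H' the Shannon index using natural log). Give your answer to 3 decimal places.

0.893

Total N = 33+21+14+52+9 = 129, so the proportions are 0.25581, 0.16279, 0.10853, 0.4031, 0.06977 (working shown to 5 dp, full precision carried).
H' = −Σ pᵢ ln pᵢ = −((-0.34875) + (-0.29551) + (-0.24101) + (-0.36624) + (-0.18576)) = 1.43728.
With S = 5 species, ln S = 1.60944, so J = 1.43728/1.60944 = 0.89303, i.e. 0.893 to 3 decimal places.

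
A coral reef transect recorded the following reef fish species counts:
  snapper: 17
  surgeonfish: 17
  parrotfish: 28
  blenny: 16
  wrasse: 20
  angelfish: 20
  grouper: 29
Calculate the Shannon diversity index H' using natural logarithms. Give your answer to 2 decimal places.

1.92

Total N = 17+17+28+16+20+20+29 = 147, so the proportions are 0.1156, 0.1156, 0.1905, 0.1088, 0.1361, 0.1361, 0.1973 (working shown to 4 dp, full precision carried).
Each pᵢ ln pᵢ term: 0.1156×(-2.1572)=-0.2495, 0.1156×(-2.1572)=-0.2495, 0.1905×(-1.6582)=-0.3159, 0.1088×(-2.2178)=-0.2414, 0.1361×(-1.9947)=-0.2714, 0.1361×(-1.9947)=-0.2714, 0.1973×(-1.6231)=-0.3202.
Sum = -1.9192, so H' = 1.92.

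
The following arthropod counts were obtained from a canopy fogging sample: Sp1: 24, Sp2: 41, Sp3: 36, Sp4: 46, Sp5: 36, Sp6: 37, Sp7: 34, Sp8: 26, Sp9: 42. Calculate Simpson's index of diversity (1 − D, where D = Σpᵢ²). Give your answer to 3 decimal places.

0.885

Total N = 24+41+36+46+36+37+34+26+42 = 322, so the proportions are 0.07453, 0.12733, 0.1118, 0.14286, 0.1118, 0.11491, 0.10559, 0.08075, 0.13043 (working shown to 5 dp, full precision carried).
D = 0.07453² + 0.12733² + 0.1118² + 0.14286² + 0.1118² + 0.11491² + 0.10559² + 0.08075² + 0.13043² = 0.00556 + 0.01621 + 0.01250 + 0.02041 + 0.01250 + 0.01320 + 0.01115 + 0.00652 + 0.01701 = 0.11506.
So 1 − D = 0.88494, i.e. 0.885 to 3 decimal places.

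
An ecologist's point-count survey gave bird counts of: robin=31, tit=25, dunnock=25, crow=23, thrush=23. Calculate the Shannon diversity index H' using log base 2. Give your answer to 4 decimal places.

Total N = 31+25+25+23+23 = 127, so the proportions are 0.244094, 0.19685, 0.19685, 0.181102, 0.181102 (working shown to 6 dp, full precision carried).
Each pᵢ log₂ pᵢ term: 0.244094×(-2.034488)=-0.496607, 0.19685×(-2.344828)=-0.461580, 0.19685×(-2.344828)=-0.461580, 0.181102×(-2.465123)=-0.446440, 0.181102×(-2.465123)=-0.446440.
Sum = -2.312647, so H' = 2.3126.

2.3126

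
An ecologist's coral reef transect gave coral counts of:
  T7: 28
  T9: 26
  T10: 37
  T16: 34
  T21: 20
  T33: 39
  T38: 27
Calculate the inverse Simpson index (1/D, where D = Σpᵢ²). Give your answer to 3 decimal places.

6.710

Total N = 28+26+37+34+20+39+27 = 211, so the proportions are 0.1327014, 0.1232227, 0.1753555, 0.1611374, 0.0947867, 0.1848341, 0.1279621 (working shown to 7 dp, full precision carried).
D = 0.1327014² + 0.1232227² + 0.1753555² + 0.1611374² + 0.0947867² + 0.1848341² + 0.1279621² = 0.0176097 + 0.0151838 + 0.0307495 + 0.0259653 + 0.0089845 + 0.0341637 + 0.0163743 = 0.1490308.
So 1/D = 6.71002, i.e. 6.710 to 3 decimal places.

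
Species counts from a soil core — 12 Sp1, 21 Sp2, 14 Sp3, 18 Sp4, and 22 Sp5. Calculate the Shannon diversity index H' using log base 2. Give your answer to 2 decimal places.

Total N = 12+21+14+18+22 = 87, so the proportions are 0.1379, 0.2414, 0.1609, 0.2069, 0.2529 (working shown to 4 dp, full precision carried).
Each pᵢ log₂ pᵢ term: 0.1379×(-2.8580)=-0.3942, 0.2414×(-2.0506)=-0.4950, 0.1609×(-2.6356)=-0.4241, 0.2069×(-2.2730)=-0.4703, 0.2529×(-1.9835)=-0.5016.
Sum = -2.2852, so H' = 2.29.

2.29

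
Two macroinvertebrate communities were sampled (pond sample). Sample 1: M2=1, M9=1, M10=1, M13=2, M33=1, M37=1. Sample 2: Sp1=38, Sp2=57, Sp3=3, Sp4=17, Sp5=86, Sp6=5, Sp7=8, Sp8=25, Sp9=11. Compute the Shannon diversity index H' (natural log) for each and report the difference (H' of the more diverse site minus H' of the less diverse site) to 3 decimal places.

0.035

Sample 1: N=7, proportions 0.14286, 0.14286, 0.14286, 0.28571, 0.14286, 0.14286, giving H' = 1.74787 (working shown to 5 dp, full precision carried).
Sample 2: N=250, proportions 0.152, 0.228, 0.012, 0.068, 0.344, 0.02, 0.032, 0.1, 0.044, giving H' = 1.78247.
Difference = |1.74787 − 1.78247| = 0.03460, i.e. 0.035 to 3 decimal places.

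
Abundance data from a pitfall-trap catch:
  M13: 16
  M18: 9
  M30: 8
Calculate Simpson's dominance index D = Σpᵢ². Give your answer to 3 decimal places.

Total N = 16+9+8 = 33, so the proportions are 0.48485, 0.27273, 0.24242 (working shown to 5 dp, full precision carried).
D = 0.48485² + 0.27273² + 0.24242² = 0.23508 + 0.07438 + 0.05877 = 0.36823.
To 3 decimal places, D = 0.368.

0.368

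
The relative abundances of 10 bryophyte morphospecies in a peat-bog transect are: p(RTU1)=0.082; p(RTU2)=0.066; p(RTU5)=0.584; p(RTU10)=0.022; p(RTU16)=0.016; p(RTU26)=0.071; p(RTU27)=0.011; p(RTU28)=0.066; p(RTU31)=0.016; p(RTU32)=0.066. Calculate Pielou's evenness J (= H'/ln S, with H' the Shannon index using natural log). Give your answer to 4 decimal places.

H' = −Σ pᵢ ln pᵢ = −((-0.205085) + (-0.179395) + (-0.314107) + (-0.083968) + (-0.066163) + (-0.187800) + (-0.049608) + (-0.179395) + (-0.066163) + (-0.179395)) = 1.511078 (working shown to 6 dp, full precision carried).
With S = 10 species, ln S = 2.302585, so J = 1.511078/2.302585 = 0.656253, i.e. 0.6563 to 4 decimal places.

0.6563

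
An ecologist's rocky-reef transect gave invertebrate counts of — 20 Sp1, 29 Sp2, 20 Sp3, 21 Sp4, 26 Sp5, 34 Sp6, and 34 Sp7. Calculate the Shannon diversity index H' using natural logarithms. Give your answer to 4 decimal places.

Total N = 20+29+20+21+26+34+34 = 184, so the proportions are 0.108696, 0.157609, 0.108696, 0.11413, 0.141304, 0.184783, 0.184783 (working shown to 6 dp, full precision carried).
Each pᵢ ln pᵢ term: 0.108696×(-2.219203)=-0.241218, 0.157609×(-1.847640)=-0.291204, 0.108696×(-2.219203)=-0.241218, 0.11413×(-2.170413)=-0.247710, 0.141304×(-1.956839)=-0.276510, 0.184783×(-1.688575)=-0.312019, 0.184783×(-1.688575)=-0.312019.
Sum = -1.921898, so H' = 1.9219.

1.9219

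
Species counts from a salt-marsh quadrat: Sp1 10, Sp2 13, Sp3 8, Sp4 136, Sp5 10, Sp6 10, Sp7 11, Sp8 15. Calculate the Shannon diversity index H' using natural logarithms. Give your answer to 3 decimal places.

Total N = 10+13+8+136+10+10+11+15 = 213, so the proportions are 0.04695, 0.06103, 0.03756, 0.6385, 0.04695, 0.04695, 0.05164, 0.07042 (working shown to 5 dp, full precision carried).
Each pᵢ ln pᵢ term: 0.04695×(-3.05871)=-0.14360, 0.06103×(-2.79634)=-0.17067, 0.03756×(-3.28185)=-0.12326, 0.6385×(-0.44864)=-0.28645, 0.04695×(-3.05871)=-0.14360, 0.04695×(-3.05871)=-0.14360, 0.05164×(-2.96340)=-0.15304, 0.07042×(-2.65324)=-0.18685.
Sum = -1.35108, so H' = 1.351.

1.351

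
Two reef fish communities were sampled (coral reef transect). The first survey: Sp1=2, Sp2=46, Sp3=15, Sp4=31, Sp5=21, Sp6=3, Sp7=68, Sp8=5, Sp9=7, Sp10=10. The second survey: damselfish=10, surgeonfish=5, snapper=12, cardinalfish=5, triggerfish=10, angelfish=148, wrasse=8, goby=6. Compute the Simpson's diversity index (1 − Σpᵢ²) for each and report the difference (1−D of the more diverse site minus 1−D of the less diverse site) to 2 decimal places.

0.34

The first survey: N=208, proportions 0.0096, 0.2212, 0.0721, 0.149, 0.101, 0.0144, 0.3269, 0.024, 0.0337, 0.0481, giving 1−D = 0.8023 (working shown to 4 dp, full precision carried).
The second survey: N=204, proportions 0.049, 0.0245, 0.0588, 0.0245, 0.049, 0.7255, 0.0392, 0.0294, giving 1−D = 0.4618.
Difference = |0.8023 − 0.4618| = 0.3405, i.e. 0.34 to 2 decimal places.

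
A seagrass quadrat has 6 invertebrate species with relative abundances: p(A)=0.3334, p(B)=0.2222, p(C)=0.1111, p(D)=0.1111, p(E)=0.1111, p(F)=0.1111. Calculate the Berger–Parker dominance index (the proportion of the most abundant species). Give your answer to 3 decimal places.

0.333

The largest proportion is 0.3334, i.e. d = 0.333 to 3 decimal places.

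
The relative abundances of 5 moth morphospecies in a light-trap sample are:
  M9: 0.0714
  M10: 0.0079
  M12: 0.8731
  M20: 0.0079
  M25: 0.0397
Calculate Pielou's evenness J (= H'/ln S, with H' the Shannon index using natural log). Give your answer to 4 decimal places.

0.3178

H' = −Σ pᵢ ln pᵢ = −((-0.188457) + (-0.038243) + (-0.118484) + (-0.038243) + (-0.128088)) = 0.511516 (working shown to 6 dp, full precision carried).
With S = 5 species, ln S = 1.609438, so J = 0.511516/1.609438 = 0.317823, i.e. 0.3178 to 4 decimal places.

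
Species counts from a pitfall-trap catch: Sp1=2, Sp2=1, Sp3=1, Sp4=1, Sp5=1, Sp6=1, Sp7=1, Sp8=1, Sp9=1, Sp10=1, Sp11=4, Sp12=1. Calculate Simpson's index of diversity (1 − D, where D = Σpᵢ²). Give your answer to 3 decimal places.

Total N = 2+1+1+1+1+1+1+1+1+1+4+1 = 16, so the proportions are 0.125, 0.0625, 0.0625, 0.0625, 0.0625, 0.0625, 0.0625, 0.0625, 0.0625, 0.0625, 0.25, 0.0625 (working shown to 5 dp, full precision carried).
D = 0.125² + 0.0625² + 0.0625² + 0.0625² + 0.0625² + 0.0625² + 0.0625² + 0.0625² + 0.0625² + 0.0625² + 0.25² + 0.0625² = 0.01562 + 0.00391 + 0.00391 + 0.00391 + 0.00391 + 0.00391 + 0.00391 + 0.00391 + 0.00391 + 0.00391 + 0.06250 + 0.00391 = 0.11719.
So 1 − D = 0.88281, i.e. 0.883 to 3 decimal places.

0.883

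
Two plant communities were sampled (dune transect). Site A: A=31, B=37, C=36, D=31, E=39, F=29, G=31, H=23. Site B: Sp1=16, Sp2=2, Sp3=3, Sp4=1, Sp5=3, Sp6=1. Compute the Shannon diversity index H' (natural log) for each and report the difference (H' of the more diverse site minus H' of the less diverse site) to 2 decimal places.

Site A: N=257, proportions 0.12062, 0.14397, 0.14008, 0.12062, 0.15175, 0.11284, 0.12062, 0.08949, giving H' = 2.06807 (working shown to 5 dp, full precision carried).
Site B: N=26, proportions 0.61538, 0.07692, 0.11538, 0.03846, 0.11538, 0.03846, giving H' = 1.24504.
Difference = |2.06807 − 1.24504| = 0.82303, i.e. 0.82 to 2 decimal places.

0.82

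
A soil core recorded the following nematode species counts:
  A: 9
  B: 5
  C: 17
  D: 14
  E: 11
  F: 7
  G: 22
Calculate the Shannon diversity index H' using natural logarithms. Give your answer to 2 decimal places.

Total N = 9+5+17+14+11+7+22 = 85, so the proportions are 0.1059, 0.0588, 0.2, 0.1647, 0.1294, 0.0824, 0.2588 (working shown to 4 dp, full precision carried).
Each pᵢ ln pᵢ term: 0.1059×(-2.2454)=-0.2378, 0.0588×(-2.8332)=-0.1667, 0.2×(-1.6094)=-0.3219, 0.1647×(-1.8036)=-0.2971, 0.1294×(-2.0448)=-0.2646, 0.0824×(-2.4967)=-0.2056, 0.2588×(-1.3516)=-0.3498.
Sum = -1.8434, so H' = 1.84.

1.84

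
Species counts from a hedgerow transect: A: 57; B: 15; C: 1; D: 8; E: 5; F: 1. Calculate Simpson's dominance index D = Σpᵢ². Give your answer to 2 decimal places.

Total N = 57+15+1+8+5+1 = 87, so the proportions are 0.6552, 0.1724, 0.0115, 0.092, 0.0575, 0.0115 (working shown to 4 dp, full precision carried).
D = 0.6552² + 0.1724² + 0.0115² + 0.092² + 0.0575² + 0.0115² = 0.4293 + 0.0297 + 0.0001 + 0.0085 + 0.0033 + 0.0001 = 0.4710.
To 2 decimal places, D = 0.47.

0.47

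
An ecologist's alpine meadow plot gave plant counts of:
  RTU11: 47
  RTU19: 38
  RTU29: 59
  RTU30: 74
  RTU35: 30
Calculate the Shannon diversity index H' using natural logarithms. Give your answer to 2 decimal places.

1.56

Total N = 47+38+59+74+30 = 248, so the proportions are 0.1895, 0.1532, 0.2379, 0.2984, 0.121 (working shown to 4 dp, full precision carried).
Each pᵢ ln pᵢ term: 0.1895×(-1.6633)=-0.3152, 0.1532×(-1.8758)=-0.2874, 0.2379×(-1.4359)=-0.3416, 0.2984×(-1.2094)=-0.3609, 0.121×(-2.1122)=-0.2555.
Sum = -1.5606, so H' = 1.56.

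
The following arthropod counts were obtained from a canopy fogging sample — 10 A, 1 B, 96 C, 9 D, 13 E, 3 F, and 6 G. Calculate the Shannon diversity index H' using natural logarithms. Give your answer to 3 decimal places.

Total N = 10+1+96+9+13+3+6 = 138, so the proportions are 0.072464, 0.007246, 0.695652, 0.065217, 0.094203, 0.021739, 0.043478 (working shown to 6 dp, full precision carried).
Each pᵢ ln pᵢ term: 0.072464×(-2.624669)=-0.190193, 0.007246×(-4.927254)=-0.035705, 0.695652×(-0.362905)=-0.252456, 0.065217×(-2.730029)=-0.178045, 0.094203×(-2.362304)=-0.222536, 0.021739×(-3.828641)=-0.083231, 0.043478×(-3.135494)=-0.136326.
Sum = -1.098493, so H' = 1.098.

1.098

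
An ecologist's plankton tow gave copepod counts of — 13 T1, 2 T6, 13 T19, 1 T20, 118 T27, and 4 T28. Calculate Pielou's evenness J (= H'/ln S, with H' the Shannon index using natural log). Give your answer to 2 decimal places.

0.45

Total N = 13+2+13+1+118+4 = 151, so the proportions are 0.0861, 0.0132, 0.0861, 0.0066, 0.7815, 0.0265 (working shown to 4 dp, full precision carried).
H' = −Σ pᵢ ln pᵢ = −((-0.2111) + (-0.0573) + (-0.2111) + (-0.0332) + (-0.1927) + (-0.0962)) = 0.8016.
With S = 6 species, ln S = 1.7918, so J = 0.8016/1.7918 = 0.4474, i.e. 0.45 to 2 decimal places.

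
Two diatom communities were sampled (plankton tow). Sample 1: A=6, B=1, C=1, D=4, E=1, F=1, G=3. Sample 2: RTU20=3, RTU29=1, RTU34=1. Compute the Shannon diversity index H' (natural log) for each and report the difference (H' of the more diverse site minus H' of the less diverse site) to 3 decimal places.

Sample 1: N=17, proportions 0.352941, 0.058824, 0.058824, 0.235294, 0.058824, 0.058824, 0.176471, giving H' = 1.680768 (working shown to 6 dp, full precision carried).
Sample 2: N=5, proportions 0.6, 0.2, 0.2, giving H' = 0.950271.
Difference = |1.680768 − 0.950271| = 0.730497, i.e. 0.730 to 3 decimal places.

0.730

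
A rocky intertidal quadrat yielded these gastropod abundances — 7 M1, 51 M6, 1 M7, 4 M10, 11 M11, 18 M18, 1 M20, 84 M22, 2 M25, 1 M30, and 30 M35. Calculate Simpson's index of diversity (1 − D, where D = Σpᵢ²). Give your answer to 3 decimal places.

Total N = 7+51+1+4+11+18+1+84+2+1+30 = 210, so the proportions are 0.03333, 0.24286, 0.00476, 0.01905, 0.05238, 0.08571, 0.00476, 0.4, 0.00952, 0.00476, 0.14286 (working shown to 5 dp, full precision carried).
D = 0.03333² + 0.24286² + 0.00476² + 0.01905² + 0.05238² + 0.08571² + 0.00476² + 0.4² + 0.00952² + 0.00476² + 0.14286² = 0.00111 + 0.05898 + 0.00002 + 0.00036 + 0.00274 + 0.00735 + 0.00002 + 0.16000 + 0.00009 + 0.00002 + 0.02041 = 0.25111.
So 1 − D = 0.74889, i.e. 0.749 to 3 decimal places.

0.749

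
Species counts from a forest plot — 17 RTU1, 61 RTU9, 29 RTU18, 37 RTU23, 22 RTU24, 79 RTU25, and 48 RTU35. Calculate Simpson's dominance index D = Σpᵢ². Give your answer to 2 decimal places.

Total N = 17+61+29+37+22+79+48 = 293, so the proportions are 0.058, 0.2082, 0.099, 0.1263, 0.0751, 0.2696, 0.1638 (working shown to 4 dp, full precision carried).
D = 0.058² + 0.2082² + 0.099² + 0.1263² + 0.0751² + 0.2696² + 0.1638² = 0.0034 + 0.0433 + 0.0098 + 0.0159 + 0.0056 + 0.0727 + 0.0268 = 0.1776.
To 2 decimal places, D = 0.18.

0.18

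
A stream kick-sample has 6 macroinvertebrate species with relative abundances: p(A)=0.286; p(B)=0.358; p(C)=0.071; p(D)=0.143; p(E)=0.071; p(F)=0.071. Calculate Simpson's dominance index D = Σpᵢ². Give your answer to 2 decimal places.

0.25

D = 0.286² + 0.358² + 0.071² + 0.143² + 0.071² + 0.071² = 0.0818 + 0.1282 + 0.0050 + 0.0204 + 0.0050 + 0.0050 = 0.2455 (working shown to 4 dp, full precision carried).
To 2 decimal places, D = 0.25.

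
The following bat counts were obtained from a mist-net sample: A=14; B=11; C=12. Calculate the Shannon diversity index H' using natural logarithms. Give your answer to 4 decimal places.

Total N = 14+11+12 = 37, so the proportions are 0.378378, 0.297297, 0.324324 (working shown to 6 dp, full precision carried).
Each pᵢ ln pᵢ term: 0.378378×(-0.971861)=-0.367731, 0.297297×(-1.213023)=-0.360628, 0.324324×(-1.126011)=-0.365193.
Sum = -1.093552, so H' = 1.0936.

1.0936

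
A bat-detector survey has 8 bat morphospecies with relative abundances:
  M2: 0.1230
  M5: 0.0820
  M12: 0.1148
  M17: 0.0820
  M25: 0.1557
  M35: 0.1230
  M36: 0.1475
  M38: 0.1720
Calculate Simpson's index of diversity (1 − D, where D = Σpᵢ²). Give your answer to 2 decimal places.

0.87

D = 0.123² + 0.082² + 0.1148² + 0.082² + 0.1557² + 0.123² + 0.1475² + 0.172² = 0.0151 + 0.0067 + 0.0132 + 0.0067 + 0.0242 + 0.0151 + 0.0218 + 0.0296 = 0.1325 (working shown to 4 dp, full precision carried).
So 1 − D = 0.8675, i.e. 0.87 to 2 decimal places.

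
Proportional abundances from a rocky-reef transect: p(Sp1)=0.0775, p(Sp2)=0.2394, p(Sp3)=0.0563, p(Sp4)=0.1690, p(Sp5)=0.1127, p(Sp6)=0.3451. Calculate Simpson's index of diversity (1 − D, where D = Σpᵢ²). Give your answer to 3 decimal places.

D = 0.0775² + 0.2394² + 0.0563² + 0.169² + 0.1127² + 0.3451² = 0.00601 + 0.05731 + 0.00317 + 0.02856 + 0.01270 + 0.11909 = 0.22684 (working shown to 5 dp, full precision carried).
So 1 − D = 0.77316, i.e. 0.773 to 3 decimal places.

0.773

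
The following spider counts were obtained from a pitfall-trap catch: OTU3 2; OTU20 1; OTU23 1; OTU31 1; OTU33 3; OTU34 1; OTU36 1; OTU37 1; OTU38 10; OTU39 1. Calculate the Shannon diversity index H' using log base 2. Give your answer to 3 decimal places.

Total N = 2+1+1+1+3+1+1+1+10+1 = 22, so the proportions are 0.09091, 0.04545, 0.04545, 0.04545, 0.13636, 0.04545, 0.04545, 0.04545, 0.45455, 0.04545 (working shown to 5 dp, full precision carried).
Each pᵢ log₂ pᵢ term: 0.09091×(-3.45943)=-0.31449, 0.04545×(-4.45943)=-0.20270, 0.04545×(-4.45943)=-0.20270, 0.04545×(-4.45943)=-0.20270, 0.13636×(-2.87447)=-0.39197, 0.04545×(-4.45943)=-0.20270, 0.04545×(-4.45943)=-0.20270, 0.04545×(-4.45943)=-0.20270, 0.45455×(-1.13750)=-0.51705, 0.04545×(-4.45943)=-0.20270.
Sum = -2.64242, so H' = 2.642.

2.642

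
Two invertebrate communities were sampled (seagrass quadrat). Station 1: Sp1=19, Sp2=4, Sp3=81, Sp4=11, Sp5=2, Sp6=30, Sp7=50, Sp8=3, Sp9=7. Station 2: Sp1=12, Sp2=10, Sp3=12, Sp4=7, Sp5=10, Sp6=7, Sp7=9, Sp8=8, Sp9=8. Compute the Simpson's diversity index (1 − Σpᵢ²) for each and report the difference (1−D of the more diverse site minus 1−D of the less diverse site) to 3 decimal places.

0.130

Station 1: N=207, proportions 0.09179, 0.01932, 0.3913, 0.05314, 0.00966, 0.14493, 0.24155, 0.01449, 0.03382, giving 1−D = 0.75446 (working shown to 5 dp, full precision carried).
Station 2: N=83, proportions 0.14458, 0.12048, 0.14458, 0.08434, 0.12048, 0.08434, 0.10843, 0.09639, 0.09639, giving 1−D = 0.88460.
Difference = |0.75446 − 0.88460| = 0.13014, i.e. 0.130 to 3 decimal places.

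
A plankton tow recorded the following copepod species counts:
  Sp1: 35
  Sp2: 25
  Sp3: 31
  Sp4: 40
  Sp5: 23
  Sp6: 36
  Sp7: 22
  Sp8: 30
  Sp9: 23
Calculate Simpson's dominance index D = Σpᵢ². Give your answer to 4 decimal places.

0.1160

Total N = 35+25+31+40+23+36+22+30+23 = 265, so the proportions are 0.132075, 0.09434, 0.116981, 0.150943, 0.086792, 0.135849, 0.083019, 0.113208, 0.086792 (working shown to 6 dp, full precision carried).
D = 0.132075² + 0.09434² + 0.116981² + 0.150943² + 0.086792² + 0.135849² + 0.083019² + 0.113208² + 0.086792² = 0.017444 + 0.008900 + 0.013685 + 0.022784 + 0.007533 + 0.018455 + 0.006892 + 0.012816 + 0.007533 = 0.116041.
To 4 decimal places, D = 0.1160.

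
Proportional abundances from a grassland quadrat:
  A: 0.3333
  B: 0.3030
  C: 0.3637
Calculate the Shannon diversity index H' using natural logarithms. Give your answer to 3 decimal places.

Each pᵢ ln pᵢ term (working shown to 5 dp, full precision carried): 0.3333×(-1.09871)=-0.36620, 0.303×(-1.19402)=-0.36179, 0.3637×(-1.01143)=-0.36786.
Sum = -1.09585, so H' = 1.096.

1.096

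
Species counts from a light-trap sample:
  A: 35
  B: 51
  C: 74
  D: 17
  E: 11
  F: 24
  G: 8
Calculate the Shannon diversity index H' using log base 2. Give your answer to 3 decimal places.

Total N = 35+51+74+17+11+24+8 = 220, so the proportions are 0.15909, 0.23182, 0.33636, 0.07727, 0.05, 0.10909, 0.03636 (working shown to 5 dp, full precision carried).
Each pᵢ log₂ pᵢ term: 0.15909×(-2.65208)=-0.42192, 0.23182×(-2.10893)=-0.48889, 0.33636×(-1.57191)=-0.52873, 0.07727×(-3.69390)=-0.28544, 0.05×(-4.32193)=-0.21610, 0.10909×(-3.19640)=-0.34870, 0.03636×(-4.78136)=-0.17387.
Sum = -2.46364, so H' = 2.464.

2.464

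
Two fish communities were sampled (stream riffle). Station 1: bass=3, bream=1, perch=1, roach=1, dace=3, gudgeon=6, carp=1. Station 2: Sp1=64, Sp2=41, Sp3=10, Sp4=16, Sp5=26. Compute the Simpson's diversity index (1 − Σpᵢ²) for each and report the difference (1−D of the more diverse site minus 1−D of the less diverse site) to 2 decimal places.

Station 1: N=16, proportions 0.1875, 0.0625, 0.0625, 0.0625, 0.1875, 0.375, 0.0625, giving 1−D = 0.77344 (working shown to 5 dp, full precision carried).
Station 2: N=157, proportions 0.40764, 0.26115, 0.06369, 0.10191, 0.16561, giving 1−D = 0.72376.
Difference = |0.77344 − 0.72376| = 0.04968, i.e. 0.05 to 2 decimal places.

0.05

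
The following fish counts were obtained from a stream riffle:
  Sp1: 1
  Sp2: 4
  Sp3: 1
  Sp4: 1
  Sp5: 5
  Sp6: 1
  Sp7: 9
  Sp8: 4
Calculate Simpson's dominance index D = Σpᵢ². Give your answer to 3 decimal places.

Total N = 1+4+1+1+5+1+9+4 = 26, so the proportions are 0.03846, 0.15385, 0.03846, 0.03846, 0.19231, 0.03846, 0.34615, 0.15385 (working shown to 5 dp, full precision carried).
D = 0.03846² + 0.15385² + 0.03846² + 0.03846² + 0.19231² + 0.03846² + 0.34615² + 0.15385² = 0.00148 + 0.02367 + 0.00148 + 0.00148 + 0.03698 + 0.00148 + 0.11982 + 0.02367 = 0.21006.
To 3 decimal places, D = 0.210.

0.210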